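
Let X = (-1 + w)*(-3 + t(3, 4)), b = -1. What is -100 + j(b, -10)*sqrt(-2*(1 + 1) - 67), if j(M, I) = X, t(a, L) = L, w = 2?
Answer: -100 + I*sqrt(71) ≈ -100.0 + 8.4261*I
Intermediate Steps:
X = 1 (X = (-1 + 2)*(-3 + 4) = 1*1 = 1)
j(M, I) = 1
-100 + j(b, -10)*sqrt(-2*(1 + 1) - 67) = -100 + 1*sqrt(-2*(1 + 1) - 67) = -100 + 1*sqrt(-2*2 - 67) = -100 + 1*sqrt(-4 - 67) = -100 + 1*sqrt(-71) = -100 + 1*(I*sqrt(71)) = -100 + I*sqrt(71)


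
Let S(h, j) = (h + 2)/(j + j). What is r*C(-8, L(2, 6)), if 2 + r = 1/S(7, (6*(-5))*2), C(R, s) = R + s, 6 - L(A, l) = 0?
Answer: 92/3 ≈ 30.667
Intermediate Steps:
L(A, l) = 6 (L(A, l) = 6 - 1*0 = 6 + 0 = 6)
S(h, j) = (2 + h)/(2*j) (S(h, j) = (2 + h)/((2*j)) = (2 + h)*(1/(2*j)) = (2 + h)/(2*j))
r = -46/3 (r = -2 + 1/((2 + 7)/(2*(((6*(-5))*2)))) = -2 + 1/((½)*9/(-30*2)) = -2 + 1/((½)*9/(-60)) = -2 + 1/((½)*(-1/60)*9) = -2 + 1/(-3/40) = -2 - 40/3 = -46/3 ≈ -15.333)
r*C(-8, L(2, 6)) = -46*(-8 + 6)/3 = -46/3*(-2) = 92/3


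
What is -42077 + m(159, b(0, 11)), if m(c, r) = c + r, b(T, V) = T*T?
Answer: -41918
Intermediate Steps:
b(T, V) = T²
-42077 + m(159, b(0, 11)) = -42077 + (159 + 0²) = -42077 + (159 + 0) = -42077 + 159 = -41918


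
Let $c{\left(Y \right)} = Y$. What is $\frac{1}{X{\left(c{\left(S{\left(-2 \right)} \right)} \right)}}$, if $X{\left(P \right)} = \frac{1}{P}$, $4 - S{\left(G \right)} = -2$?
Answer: $6$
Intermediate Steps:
$S{\left(G \right)} = 6$ ($S{\left(G \right)} = 4 - -2 = 4 + 2 = 6$)
$\frac{1}{X{\left(c{\left(S{\left(-2 \right)} \right)} \right)}} = \frac{1}{\frac{1}{6}} = 6$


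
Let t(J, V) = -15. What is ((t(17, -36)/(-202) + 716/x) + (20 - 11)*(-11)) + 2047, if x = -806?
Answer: 158512617/81406 ≈ 1947.2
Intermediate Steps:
((t(17, -36)/(-202) + 716/x) + (20 - 11)*(-11)) + 2047 = ((-15/(-202) + 716/(-806)) + (20 - 11)*(-11)) + 2047 = ((-15*(-1/202) + 716*(-1/806)) + 9*(-11)) + 2047 = ((15/202 - 358/403) - 99) + 2047 = (-66271/81406 - 99) + 2047 = -8125465/81406 + 2047 = 158512617/81406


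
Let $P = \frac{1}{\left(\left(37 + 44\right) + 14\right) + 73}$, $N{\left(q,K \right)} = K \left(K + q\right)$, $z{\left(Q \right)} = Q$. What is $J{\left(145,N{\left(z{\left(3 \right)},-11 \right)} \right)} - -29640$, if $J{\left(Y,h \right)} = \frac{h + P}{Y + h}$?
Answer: $\frac{1160242945}{39144} \approx 29640.0$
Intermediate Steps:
$P = \frac{1}{168}$ ($P = \frac{1}{\left(81 + 14\right) + 73} = \frac{1}{95 + 73} = \frac{1}{168} \approx 0.0059524$)
$J{\left(Y,h \right)} = \frac{\frac{1}{168} + h}{Y + h}$ ($J{\left(Y,h \right)} = \frac{h + \frac{1}{168}}{Y + h} = \frac{\frac{1}{168} + h}{Y + h}$)
$J{\left(145,N{\left(z{\left(3 \right)},-11 \right)} \right)} - -29640 = \frac{\frac{1}{168} - 11 \left(-11 + 3\right)}{145 - 11 \left(-11 + 3\right)} - -29640 = \frac{\frac{1}{168} - -88}{145 - -88} + 29640 = \frac{\frac{1}{168} + 88}{145 + 88} + 29640 = \frac{1}{233} \cdot \frac{14785}{168} + 29640 = \frac{14785}{39144} + 29640 = \frac{1160242945}{39144}$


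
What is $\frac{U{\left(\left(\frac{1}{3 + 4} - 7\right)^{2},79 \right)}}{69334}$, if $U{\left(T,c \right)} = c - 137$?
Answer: $- \frac{29}{34667} \approx -0.00083653$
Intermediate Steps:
$U{\left(T,c \right)} = -137 + c$
$\frac{U{\left(\left(\frac{1}{3 + 4} - 7\right)^{2},79 \right)}}{69334} = \frac{-137 + 79}{69334} = \left(-58\right) \frac{1}{69334} = - \frac{29}{34667}$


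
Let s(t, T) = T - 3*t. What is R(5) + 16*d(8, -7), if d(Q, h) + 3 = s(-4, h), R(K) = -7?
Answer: 25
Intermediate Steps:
d(Q, h) = 9 + h (d(Q, h) = -3 + (h - 3*(-4)) = -3 + (h + 12) = -3 + (12 + h) = 9 + h)
R(5) + 16*d(8, -7) = -7 + 16*(9 - 7) = -7 + 16*2 = -7 + 32 = 25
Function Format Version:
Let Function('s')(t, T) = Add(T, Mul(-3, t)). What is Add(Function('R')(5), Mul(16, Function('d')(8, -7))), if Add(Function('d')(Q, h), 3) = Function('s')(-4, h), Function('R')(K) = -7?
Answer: 25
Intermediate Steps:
Function('d')(Q, h) = Add(9, h) (Function('d')(Q, h) = Add(-3, Add(h, Mul(-3, -4))) = Add(-3, Add(h, 12)) = Add(-3, Add(12, h)) = Add(9, h))
Add(Function('R')(5), Mul(16, Function('d')(8, -7))) = Add(-7, Mul(16, Add(9, -7))) = Add(-7, Mul(16, 2)) = Add(-7, 32) = 25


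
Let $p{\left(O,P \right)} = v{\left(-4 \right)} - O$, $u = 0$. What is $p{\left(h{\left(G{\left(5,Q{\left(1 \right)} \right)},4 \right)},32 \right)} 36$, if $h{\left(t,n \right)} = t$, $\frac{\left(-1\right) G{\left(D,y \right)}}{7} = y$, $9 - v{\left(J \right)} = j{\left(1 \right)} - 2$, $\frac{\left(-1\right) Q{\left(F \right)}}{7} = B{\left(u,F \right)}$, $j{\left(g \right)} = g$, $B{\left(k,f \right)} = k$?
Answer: $360$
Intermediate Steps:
$Q{\left(F \right)} = 0$ ($Q{\left(F \right)} = \left(-7\right) 0 = 0$)
$v{\left(J \right)} = 10$ ($v{\left(J \right)} = 9 - \left(1 - 2\right) = 9 - -1 = 9 + 1 = 10$)
$G{\left(D,y \right)} = - 7 y$
$p{\left(O,P \right)} = 10 - O$
$p{\left(h{\left(G{\left(5,Q{\left(1 \right)} \right)},4 \right)},32 \right)} 36 = \left(10 - \left(-7\right) 0\right) 36 = \left(10 - 0\right) 36 = \left(10 + 0\right) 36 = 10 \cdot 36 = 360$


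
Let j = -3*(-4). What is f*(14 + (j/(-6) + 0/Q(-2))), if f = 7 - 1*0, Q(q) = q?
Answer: 84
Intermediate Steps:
j = 12
f = 7 (f = 7 + 0 = 7)
f*(14 + (j/(-6) + 0/Q(-2))) = 7*(14 + (12/(-6) + 0/(-2))) = 7*(14 + (12*(-1/6) + 0*(-1/2))) = 7*(14 + (-2 + 0)) = 7*(14 - 2) = 7*12 = 84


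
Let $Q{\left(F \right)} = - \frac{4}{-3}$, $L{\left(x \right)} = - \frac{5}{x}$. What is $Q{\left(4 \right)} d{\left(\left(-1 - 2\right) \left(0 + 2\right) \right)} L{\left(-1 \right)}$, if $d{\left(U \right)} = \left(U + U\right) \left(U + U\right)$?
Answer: $960$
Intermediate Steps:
$Q{\left(F \right)} = \frac{4}{3}$ ($Q{\left(F \right)} = \left(-4\right) \left(- \frac{1}{3}\right) = \frac{4}{3}$)
$d{\left(U \right)} = 4 U^{2}$ ($d{\left(U \right)} = 2 U 2 U = 4 U^{2}$)
$Q{\left(4 \right)} d{\left(\left(-1 - 2\right) \left(0 + 2\right) \right)} L{\left(-1 \right)} = \frac{4 \cdot 4 \left(\left(-1 - 2\right) \left(0 + 2\right)\right)^{2}}{3} \left(- \frac{5}{-1}\right) = \frac{4 \cdot 4 \left(\left(-3\right) 2\right)^{2}}{3} \left(\left(-5\right) \left(-1\right)\right) = \frac{4 \cdot 4 \left(-6\right)^{2}}{3} \cdot 5 = \frac{4 \cdot 4 \cdot 36}{3} \cdot 5 = \frac{4}{3} \cdot 144 \cdot 5 = 192 \cdot 5 = 960$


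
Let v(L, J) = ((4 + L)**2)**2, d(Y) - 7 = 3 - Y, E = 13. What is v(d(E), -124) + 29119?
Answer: 29120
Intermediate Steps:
d(Y) = 10 - Y (d(Y) = 7 + (3 - Y) = 10 - Y)
v(L, J) = (4 + L)**4
v(d(E), -124) + 29119 = (4 + (10 - 1*13))**4 + 29119 = (4 + (10 - 13))**4 + 29119 = (4 - 3)**4 + 29119 = 1**4 + 29119 = 1 + 29119 = 29120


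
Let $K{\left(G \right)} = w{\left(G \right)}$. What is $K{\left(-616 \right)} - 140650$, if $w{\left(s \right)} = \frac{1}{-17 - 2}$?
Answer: $- \frac{2672351}{19} \approx -1.4065 \cdot 10^{5}$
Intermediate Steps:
$w{\left(s \right)} = - \frac{1}{19}$ ($w{\left(s \right)} = \frac{1}{-19} = - \frac{1}{19}$)
$K{\left(G \right)} = - \frac{1}{19}$
$K{\left(-616 \right)} - 140650 = - \frac{1}{19} - 140650 = - \frac{2672351}{19}$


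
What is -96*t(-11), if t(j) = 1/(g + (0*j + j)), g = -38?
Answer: 96/49 ≈ 1.9592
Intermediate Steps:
t(j) = 1/(-38 + j) (t(j) = 1/(-38 + (0*j + j)) = 1/(-38 + (0 + j)) = 1/(-38 + j))
-96*t(-11) = -96/(-38 - 11) = -96/(-49) = -96*(-1/49) = 96/49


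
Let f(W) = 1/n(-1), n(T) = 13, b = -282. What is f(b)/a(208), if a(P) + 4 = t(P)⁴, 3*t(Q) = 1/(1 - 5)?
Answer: -20736/1078259 ≈ -0.019231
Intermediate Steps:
t(Q) = -1/12 (t(Q) = 1/(3*(1 - 5)) = (⅓)/(-4) = (⅓)*(-¼) = -1/12)
f(W) = 1/13
a(P) = -82943/20736 (a(P) = -4 + (-1/12)⁴ = -4 + 1/20736 = -82943/20736)
f(b)/a(208) = 1/(13*(-82943/20736)) = (1/13)*(-20736/82943) = -20736/1078259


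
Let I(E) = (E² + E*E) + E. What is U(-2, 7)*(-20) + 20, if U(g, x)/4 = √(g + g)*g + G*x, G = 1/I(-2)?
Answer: -220/3 + 320*I ≈ -73.333 + 320.0*I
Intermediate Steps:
I(E) = E + 2*E² (I(E) = (E² + E²) + E = 2*E² + E = E + 2*E²)
G = ⅙ (G = 1/(-2*(1 + 2*(-2))) = 1/(-2*(1 - 4)) = 1/(-2*(-3)) = 1/6 = ⅙ ≈ 0.16667)
U(g, x) = 2*x/3 + 4*√2*g^(3/2) (U(g, x) = 4*(√(g + g)*g + x/6) = 4*(√(2*g)*g + x/6) = 4*((√2*√g)*g + x/6) = 4*(√2*g^(3/2) + x/6) = 4*(x/6 + √2*g^(3/2)) = 2*x/3 + 4*√2*g^(3/2))
U(-2, 7)*(-20) + 20 = ((⅔)*7 + 4*√2*(-2)^(3/2))*(-20) + 20 = (14/3 + 4*√2*(-2*I*√2))*(-20) + 20 = (14/3 - 16*I)*(-20) + 20 = (-280/3 + 320*I) + 20 = -220/3 + 320*I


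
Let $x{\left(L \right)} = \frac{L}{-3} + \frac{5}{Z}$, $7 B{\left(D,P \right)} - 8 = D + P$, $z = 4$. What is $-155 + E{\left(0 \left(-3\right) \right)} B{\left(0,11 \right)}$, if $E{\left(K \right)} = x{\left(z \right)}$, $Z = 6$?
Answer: $- \frac{2189}{14} \approx -156.36$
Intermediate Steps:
$B{\left(D,P \right)} = \frac{8}{7} + \frac{D}{7} + \frac{P}{7}$ ($B{\left(D,P \right)} = \frac{8}{7} + \frac{D + P}{7} = \frac{8}{7} + \left(\frac{D}{7} + \frac{P}{7}\right) = \frac{8}{7} + \frac{D}{7} + \frac{P}{7}$)
$x{\left(L \right)} = \frac{5}{6} - \frac{L}{3}$ ($x{\left(L \right)} = \frac{L}{-3} + \frac{5}{6} = L \left(- \frac{1}{3}\right) + 5 \cdot \frac{1}{6} = - \frac{L}{3} + \frac{5}{6} = \frac{5}{6} - \frac{L}{3}$)
$E{\left(K \right)} = - \frac{1}{2}$ ($E{\left(K \right)} = \frac{5}{6} - \frac{4}{3} = - \frac{1}{2}$)
$-155 + E{\left(0 \left(-3\right) \right)} B{\left(0,11 \right)} = -155 - \frac{\frac{8}{7} + \frac{1}{7} \cdot 0 + \frac{1}{7} \cdot 11}{2} = -155 - \frac{\frac{8}{7} + 0 + \frac{11}{7}}{2} = -155 - \frac{19}{14} = - \frac{2189}{14}$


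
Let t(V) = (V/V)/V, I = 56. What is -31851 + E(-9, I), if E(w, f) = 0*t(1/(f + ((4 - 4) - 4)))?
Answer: -31851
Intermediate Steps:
t(V) = 1/V
E(w, f) = 0 (E(w, f) = 0/(1/(f + ((4 - 4) - 4))) = 0/(1/(f + (0 - 4))) = 0/(1/(f - 4)) = 0/(1/(-4 + f)) = 0*(-4 + f) = 0)
-31851 + E(-9, I) = -31851 + 0 = -31851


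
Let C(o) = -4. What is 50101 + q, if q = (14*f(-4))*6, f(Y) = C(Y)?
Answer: 49765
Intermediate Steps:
f(Y) = -4
q = -336 (q = (14*(-4))*6 = -56*6 = -336)
50101 + q = 50101 - 336 = 49765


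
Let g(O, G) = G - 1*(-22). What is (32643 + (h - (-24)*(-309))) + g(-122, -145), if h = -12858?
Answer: 12246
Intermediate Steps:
g(O, G) = 22 + G (g(O, G) = G + 22 = 22 + G)
(32643 + (h - (-24)*(-309))) + g(-122, -145) = (32643 + (-12858 - (-24)*(-309))) + (22 - 145) = (32643 + (-12858 - 1*7416)) - 123 = (32643 + (-12858 - 7416)) - 123 = (32643 - 20274) - 123 = 12369 - 123 = 12246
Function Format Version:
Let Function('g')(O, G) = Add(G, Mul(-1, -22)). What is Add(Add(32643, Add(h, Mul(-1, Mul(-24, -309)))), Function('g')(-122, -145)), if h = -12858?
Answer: 12246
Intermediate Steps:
Function('g')(O, G) = Add(22, G) (Function('g')(O, G) = Add(G, 22) = Add(22, G))
Add(Add(32643, Add(h, Mul(-1, Mul(-24, -309)))), Function('g')(-122, -145)) = Add(Add(32643, Add(-12858, Mul(-1, Mul(-24, -309)))), Add(22, -145)) = Add(Add(32643, Add(-12858, Mul(-1, 7416))), -123) = Add(Add(32643, Add(-12858, -7416)), -123) = Add(Add(32643, -20274), -123) = Add(12369, -123) = 12246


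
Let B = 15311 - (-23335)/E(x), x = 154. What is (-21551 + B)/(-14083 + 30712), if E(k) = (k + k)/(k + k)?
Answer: 17095/16629 ≈ 1.0280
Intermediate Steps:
E(k) = 1 (E(k) = (2*k)/((2*k)) = (2*k)*(1/(2*k)) = 1)
B = 38646 (B = 15311 - (-23335)/1 = 15311 - (-23335) = 15311 - 1*(-23335) = 15311 + 23335 = 38646)
(-21551 + B)/(-14083 + 30712) = (-21551 + 38646)/(-14083 + 30712) = 17095/16629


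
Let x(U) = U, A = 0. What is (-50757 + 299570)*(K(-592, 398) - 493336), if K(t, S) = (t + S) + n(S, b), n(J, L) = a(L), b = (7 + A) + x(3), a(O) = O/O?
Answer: -122796431077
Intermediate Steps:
a(O) = 1
b = 10 (b = (7 + 0) + 3 = 7 + 3 = 10)
n(J, L) = 1
K(t, S) = 1 + S + t (K(t, S) = (t + S) + 1 = (S + t) + 1 = 1 + S + t)
(-50757 + 299570)*(K(-592, 398) - 493336) = (-50757 + 299570)*((1 + 398 - 592) - 493336) = 248813*(-193 - 493336) = 248813*(-493529) = -122796431077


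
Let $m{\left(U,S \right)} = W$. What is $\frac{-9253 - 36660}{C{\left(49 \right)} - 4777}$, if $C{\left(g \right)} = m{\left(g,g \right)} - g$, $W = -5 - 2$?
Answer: $\frac{45913}{4833} \approx 9.4999$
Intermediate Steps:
$W = -7$
$m{\left(U,S \right)} = -7$
$C{\left(g \right)} = -7 - g$
$\frac{-9253 - 36660}{C{\left(49 \right)} - 4777} = \frac{-9253 - 36660}{\left(-7 - 49\right) - 4777} = - \frac{45913}{\left(-7 - 49\right) - 4777} = - \frac{45913}{-56 - 4777} = - \frac{45913}{-4833} = \left(-45913\right) \left(- \frac{1}{4833}\right) = \frac{45913}{4833}$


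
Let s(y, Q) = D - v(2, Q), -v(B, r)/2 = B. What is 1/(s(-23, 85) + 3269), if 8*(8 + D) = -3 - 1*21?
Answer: 1/3262 ≈ 0.00030656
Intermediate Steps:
v(B, r) = -2*B
D = -11 (D = -8 + (-3 - 1*21)/8 = -8 + (-3 - 21)/8 = -8 + (1/8)*(-24) = -8 - 3 = -11)
s(y, Q) = -7 (s(y, Q) = -11 - (-2)*2 = -11 - 1*(-4) = -11 + 4 = -7)
1/(s(-23, 85) + 3269) = 1/(-7 + 3269) = 1/3262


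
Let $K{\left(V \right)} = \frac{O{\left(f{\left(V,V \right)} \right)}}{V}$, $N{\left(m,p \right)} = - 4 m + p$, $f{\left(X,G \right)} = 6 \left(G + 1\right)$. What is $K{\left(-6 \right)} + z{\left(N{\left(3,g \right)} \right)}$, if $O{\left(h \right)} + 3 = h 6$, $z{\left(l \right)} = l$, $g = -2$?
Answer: $\frac{33}{2} \approx 16.5$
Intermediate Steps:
$f{\left(X,G \right)} = 6 + 6 G$ ($f{\left(X,G \right)} = 6 \left(1 + G\right) = 6 + 6 G$)
$N{\left(m,p \right)} = p - 4 m$
$O{\left(h \right)} = -3 + 6 h$ ($O{\left(h \right)} = -3 + h 6 = -3 + 6 h$)
$K{\left(V \right)} = \frac{33 + 36 V}{V}$ ($K{\left(V \right)} = \frac{-3 + 6 \left(6 + 6 V\right)}{V} = \frac{-3 + \left(36 + 36 V\right)}{V} = \frac{33 + 36 V}{V}$)
$K{\left(-6 \right)} + z{\left(N{\left(3,g \right)} \right)} = \left(36 + \frac{33}{-6}\right) - 14 = \left(36 + 33 \left(- \frac{1}{6}\right)\right) - 14 = \left(36 - \frac{11}{2}\right) - 14 = \frac{61}{2} - 14 = \frac{33}{2}$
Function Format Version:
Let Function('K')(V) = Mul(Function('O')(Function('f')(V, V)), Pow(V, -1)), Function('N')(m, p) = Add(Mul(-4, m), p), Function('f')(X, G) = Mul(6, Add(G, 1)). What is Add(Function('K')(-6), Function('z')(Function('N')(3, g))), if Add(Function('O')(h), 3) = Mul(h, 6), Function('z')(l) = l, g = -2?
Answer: Rational(33, 2) ≈ 16.500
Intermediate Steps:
Function('f')(X, G) = Add(6, Mul(6, G)) (Function('f')(X, G) = Mul(6, Add(1, G)) = Add(6, Mul(6, G)))
Function('N')(m, p) = Add(p, Mul(-4, m))
Function('O')(h) = Add(-3, Mul(6, h)) (Function('O')(h) = Add(-3, Mul(h, 6)) = Add(-3, Mul(6, h)))
Function('K')(V) = Mul(Pow(V, -1), Add(33, Mul(36, V))) (Function('K')(V) = Mul(Add(-3, Mul(6, Add(6, Mul(6, V)))), Pow(V, -1)) = Mul(Add(-3, Add(36, Mul(36, V))), Pow(V, -1)) = Mul(Add(33, Mul(36, V)), Pow(V, -1)) = Mul(Pow(V, -1), Add(33, Mul(36, V))))
Add(Function('K')(-6), Function('z')(Function('N')(3, g))) = Add(Add(36, Mul(33, Pow(-6, -1))), Add(-2, Mul(-4, 3))) = Add(Add(36, Mul(33, Rational(-1, 6))), Add(-2, -12)) = Add(Add(36, Rational(-11, 2)), -14) = Add(Rational(61, 2), -14) = Rational(33, 2)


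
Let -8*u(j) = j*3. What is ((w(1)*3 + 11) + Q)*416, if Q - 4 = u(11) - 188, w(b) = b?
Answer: -72436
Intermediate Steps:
u(j) = -3*j/8 (u(j) = -j*3/8 = -3*j/8)
Q = -1505/8 (Q = 4 + (-3/8*11 - 188) = 4 + (-33/8 - 188) = 4 - 1537/8 = -1505/8 ≈ -188.13)
((w(1)*3 + 11) + Q)*416 = ((1*3 + 11) - 1505/8)*416 = ((3 + 11) - 1505/8)*416 = (14 - 1505/8)*416 = -1393/8*416 = -72436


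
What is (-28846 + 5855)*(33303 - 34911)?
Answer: 36969528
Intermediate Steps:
(-28846 + 5855)*(33303 - 34911) = -22991*(-1608) = 36969528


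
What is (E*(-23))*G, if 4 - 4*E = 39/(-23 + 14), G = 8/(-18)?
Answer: 575/27 ≈ 21.296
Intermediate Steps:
G = -4/9 (G = 8*(-1/18) = -4/9 ≈ -0.44444)
E = 25/12 (E = 1 - 39/(4*(-23 + 14)) = 1 - 39/(4*(-9)) = 1 - 39*(-1)/(4*9) = 1 - ¼*(-13/3) = 1 + 13/12 = 25/12 ≈ 2.0833)
(E*(-23))*G = ((25/12)*(-23))*(-4/9) = -575/12*(-4/9) = 575/27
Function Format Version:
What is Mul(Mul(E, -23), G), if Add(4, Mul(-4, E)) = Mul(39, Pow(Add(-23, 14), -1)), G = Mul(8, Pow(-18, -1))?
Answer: Rational(575, 27) ≈ 21.296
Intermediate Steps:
G = Rational(-4, 9) (G = Mul(8, Rational(-1, 18)) = Rational(-4, 9) ≈ -0.44444)
E = Rational(25, 12) (E = Add(1, Mul(Rational(-1, 4), Mul(39, Pow(Add(-23, 14), -1)))) = Add(1, Mul(Rational(-1, 4), Mul(39, Pow(-9, -1)))) = Add(1, Mul(Rational(-1, 4), Mul(39, Rational(-1, 9)))) = Add(1, Mul(Rational(-1, 4), Rational(-13, 3))) = Add(1, Rational(13, 12)) = Rational(25, 12) ≈ 2.0833)
Mul(Mul(E, -23), G) = Mul(Mul(Rational(25, 12), -23), Rational(-4, 9)) = Mul(Rational(-575, 12), Rational(-4, 9)) = Rational(575, 27)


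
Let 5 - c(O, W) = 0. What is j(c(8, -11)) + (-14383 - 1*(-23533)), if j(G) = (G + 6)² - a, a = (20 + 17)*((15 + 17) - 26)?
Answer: 9049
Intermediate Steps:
c(O, W) = 5 (c(O, W) = 5 - 1*0 = 5 + 0 = 5)
a = 222 (a = 37*(32 - 26) = 37*6 = 222)
j(G) = -222 + (6 + G)² (j(G) = (G + 6)² - 1*222 = (6 + G)² - 222 = -222 + (6 + G)²)
j(c(8, -11)) + (-14383 - 1*(-23533)) = (-222 + (6 + 5)²) + (-14383 - 1*(-23533)) = (-222 + 11²) + (-14383 + 23533) = (-222 + 121) + 9150 = -101 + 9150 = 9049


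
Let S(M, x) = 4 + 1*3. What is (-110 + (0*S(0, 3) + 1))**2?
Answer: 11881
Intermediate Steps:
S(M, x) = 7 (S(M, x) = 4 + 3 = 7)
(-110 + (0*S(0, 3) + 1))**2 = (-110 + (0*7 + 1))**2 = (-110 + (0 + 1))**2 = (-110 + 1)**2 = (-109)**2 = 11881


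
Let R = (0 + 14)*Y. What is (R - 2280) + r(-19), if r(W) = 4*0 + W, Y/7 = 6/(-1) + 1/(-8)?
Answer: -11597/4 ≈ -2899.3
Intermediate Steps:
Y = -343/8 (Y = 7*(6/(-1) + 1/(-8)) = 7*(6*(-1) + 1*(-1/8)) = 7*(-6 - 1/8) = 7*(-49/8) = -343/8 ≈ -42.875)
R = -2401/4 (R = (0 + 14)*(-343/8) = 14*(-343/8) = -2401/4 ≈ -600.25)
r(W) = W (r(W) = 0 + W = W)
(R - 2280) + r(-19) = (-2401/4 - 2280) - 19 = -11521/4 - 19 = -11597/4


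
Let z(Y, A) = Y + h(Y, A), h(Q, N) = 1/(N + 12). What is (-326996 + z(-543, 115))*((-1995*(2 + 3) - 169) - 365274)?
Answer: 15616432234936/127 ≈ 1.2296e+11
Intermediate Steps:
h(Q, N) = 1/(12 + N)
z(Y, A) = Y + 1/(12 + A)
(-326996 + z(-543, 115))*((-1995*(2 + 3) - 169) - 365274) = (-326996 + (1 - 543*(12 + 115))/(12 + 115))*((-1995*(2 + 3) - 169) - 365274) = (-326996 + (1 - 543*127)/127)*((-1995*5 - 169) - 365274) = (-326996 + (1 - 68961)/127)*((-285*35 - 169) - 365274) = (-326996 + (1/127)*(-68960))*((-9975 - 169) - 365274) = (-326996 - 68960/127)*(-10144 - 365274) = -41597452/127*(-375418) = 15616432234936/127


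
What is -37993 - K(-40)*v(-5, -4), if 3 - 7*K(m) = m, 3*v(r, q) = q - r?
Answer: -797896/21 ≈ -37995.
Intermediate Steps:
v(r, q) = -r/3 + q/3 (v(r, q) = (q - r)/3 = -r/3 + q/3)
K(m) = 3/7 - m/7
-37993 - K(-40)*v(-5, -4) = -37993 - (3/7 - 1/7*(-40))*(-1/3*(-5) + (1/3)*(-4)) = -37993 - (3/7 + 40/7)*(5/3 - 4/3) = -37993 - 43/(7*3) = -37993 - 1*43/21 = -37993 - 43/21 = -797896/21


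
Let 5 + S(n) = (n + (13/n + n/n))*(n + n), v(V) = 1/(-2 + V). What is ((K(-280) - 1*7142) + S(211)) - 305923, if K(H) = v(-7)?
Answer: -2012221/9 ≈ -2.2358e+5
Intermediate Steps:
K(H) = -1/9 (K(H) = 1/(-2 - 7) = 1/(-9) = -1/9)
S(n) = -5 + 2*n*(1 + n + 13/n) (S(n) = -5 + (n + (13/n + n/n))*(n + n) = -5 + (n + (13/n + 1))*(2*n) = -5 + (n + (1 + 13/n))*(2*n) = -5 + (1 + n + 13/n)*(2*n) = -5 + 2*n*(1 + n + 13/n))
((K(-280) - 1*7142) + S(211)) - 305923 = ((-1/9 - 1*7142) + (21 + 2*211 + 2*211**2)) - 305923 = ((-1/9 - 7142) + (21 + 422 + 2*44521)) - 305923 = (-64279/9 + (21 + 422 + 89042)) - 305923 = (-64279/9 + 89485) - 305923 = 741086/9 - 305923 = -2012221/9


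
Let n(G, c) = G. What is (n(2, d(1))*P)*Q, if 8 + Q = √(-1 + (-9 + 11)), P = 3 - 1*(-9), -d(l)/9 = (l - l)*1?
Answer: -168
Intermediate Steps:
d(l) = 0 (d(l) = -9*(l - l) = -0 = -9*0 = 0)
P = 12 (P = 3 + 9 = 12)
Q = -7 (Q = -8 + √(-1 + (-9 + 11)) = -8 + √(-1 + 2) = -8 + √1 = -8 + 1 = -7)
(n(2, d(1))*P)*Q = (2*12)*(-7) = 24*(-7) = -168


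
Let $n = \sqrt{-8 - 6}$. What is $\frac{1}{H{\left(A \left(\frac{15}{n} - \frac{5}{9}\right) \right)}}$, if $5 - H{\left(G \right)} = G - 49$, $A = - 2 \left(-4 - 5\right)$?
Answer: $\frac{224}{32561} - \frac{135 i \sqrt{14}}{65122} \approx 0.0068794 - 0.0077566 i$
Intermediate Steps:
$n = i \sqrt{14}$ ($n = \sqrt{-14} = i \sqrt{14} \approx 3.7417 i$)
$A = 18$ ($A = \left(-2\right) \left(-9\right) = 18$)
$H{\left(G \right)} = 54 - G$ ($H{\left(G \right)} = 5 - \left(G - 49\right) = 5 - \left(-49 + G\right) = 54 - G$)
$\frac{1}{H{\left(A \left(\frac{15}{n} - \frac{5}{9}\right) \right)}} = \frac{1}{54 - 18 \left(\frac{15}{i \sqrt{14}} - \frac{5}{9}\right)} = \frac{1}{54 - 18 \left(15 \left(- \frac{i \sqrt{14}}{14}\right) - \frac{5}{9}\right)} = \frac{1}{54 - 18 \left(- \frac{15 i \sqrt{14}}{14} - \frac{5}{9}\right)} = \frac{1}{54 - 18 \left(- \frac{5}{9} - \frac{15 i \sqrt{14}}{14}\right)} = \frac{1}{54 - \left(-10 - \frac{135 i \sqrt{14}}{7}\right)} = \frac{1}{54 + \left(10 + \frac{135 i \sqrt{14}}{7}\right)} = \frac{1}{64 + \frac{135 i \sqrt{14}}{7}}$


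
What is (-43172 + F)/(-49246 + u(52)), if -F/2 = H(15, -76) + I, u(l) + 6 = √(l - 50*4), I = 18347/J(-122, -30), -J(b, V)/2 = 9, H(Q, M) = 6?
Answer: 4559614717/5457959217 + 370309*I*√37/10915918434 ≈ 0.83541 + 0.00020635*I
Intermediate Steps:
J(b, V) = -18 (J(b, V) = -2*9 = -18)
I = -18347/18 (I = 18347/(-18) = 18347*(-1/18) = -18347/18 ≈ -1019.3)
u(l) = -6 + √(-200 + l) (u(l) = -6 + √(l - 50*4) = -6 + √(l - 200) = -6 + √(-200 + l))
F = 18239/9 (F = -2*(6 - 18347/18) = -2*(-18239/18) = 18239/9 ≈ 2026.6)
(-43172 + F)/(-49246 + u(52)) = (-43172 + 18239/9)/(-49246 + (-6 + √(-200 + 52))) = -370309/(9*(-49246 + (-6 + √(-148)))) = -370309/(9*(-49246 + (-6 + 2*I*√37))) = -370309/(9*(-49252 + 2*I*√37))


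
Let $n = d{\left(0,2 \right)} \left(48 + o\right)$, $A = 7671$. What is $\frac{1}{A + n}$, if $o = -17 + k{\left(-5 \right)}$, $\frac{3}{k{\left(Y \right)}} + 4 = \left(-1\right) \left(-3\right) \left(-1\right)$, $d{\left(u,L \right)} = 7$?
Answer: $\frac{1}{7885} \approx 0.00012682$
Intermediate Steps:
$k{\left(Y \right)} = - \frac{3}{7}$ ($k{\left(Y \right)} = \frac{3}{-4 + \left(-1\right) \left(-3\right) \left(-1\right)} = \frac{3}{-4 + 3 \left(-1\right)} = \frac{3}{-4 - 3} = \frac{3}{-7} = 3 \left(- \frac{1}{7}\right) = - \frac{3}{7}$)
$o = - \frac{122}{7}$ ($o = -17 - \frac{3}{7} = - \frac{122}{7} \approx -17.429$)
$n = 214$ ($n = 7 \left(48 - \frac{122}{7}\right) = 7 \cdot \frac{214}{7} = 214$)
$\frac{1}{A + n} = \frac{1}{7671 + 214} = \frac{1}{7885}$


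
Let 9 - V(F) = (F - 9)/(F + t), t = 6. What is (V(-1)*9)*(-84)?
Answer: -8316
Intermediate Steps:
V(F) = 9 - (-9 + F)/(6 + F) (V(F) = 9 - (F - 9)/(F + 6) = 9 - (-9 + F)/(6 + F))
(V(-1)*9)*(-84) = (((63 + 8*(-1))/(6 - 1))*9)*(-84) = (((63 - 8)/5)*9)*(-84) = (((⅕)*55)*9)*(-84) = (11*9)*(-84) = 99*(-84) = -8316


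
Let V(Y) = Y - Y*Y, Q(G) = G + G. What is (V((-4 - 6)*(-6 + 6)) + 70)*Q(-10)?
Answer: -1400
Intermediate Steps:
Q(G) = 2*G
V(Y) = Y - Y²
(V((-4 - 6)*(-6 + 6)) + 70)*Q(-10) = (((-4 - 6)*(-6 + 6))*(1 - (-4 - 6)*(-6 + 6)) + 70)*(2*(-10)) = ((-10*0)*(1 - (-10)*0) + 70)*(-20) = (0*(1 - 1*0) + 70)*(-20) = (0*(1 + 0) + 70)*(-20) = (0*1 + 70)*(-20) = (0 + 70)*(-20) = 70*(-20) = -1400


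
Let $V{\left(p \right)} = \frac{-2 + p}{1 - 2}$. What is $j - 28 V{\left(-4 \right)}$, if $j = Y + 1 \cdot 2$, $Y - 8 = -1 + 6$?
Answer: $-153$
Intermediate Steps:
$Y = 13$ ($Y = 8 + \left(-1 + 6\right) = 8 + 5 = 13$)
$V{\left(p \right)} = 2 - p$ ($V{\left(p \right)} = \frac{-2 + p}{-1} = \left(-2 + p\right) \left(-1\right) = 2 - p$)
$j = 15$ ($j = 13 + 1 \cdot 2 = 13 + 2 = 15$)
$j - 28 V{\left(-4 \right)} = 15 - 28 \left(2 - -4\right) = 15 - 28 \left(2 + 4\right) = 15 - 168 = -153$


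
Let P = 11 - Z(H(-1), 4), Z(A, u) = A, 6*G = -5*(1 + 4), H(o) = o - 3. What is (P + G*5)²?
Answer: 1225/36 ≈ 34.028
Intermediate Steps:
H(o) = -3 + o
G = -25/6 (G = (-5*(1 + 4))/6 = (-5*5)/6 = (⅙)*(-25) = -25/6 ≈ -4.1667)
P = 15 (P = 11 - (-3 - 1) = 11 - 1*(-4) = 11 + 4 = 15)
(P + G*5)² = (15 - 25/6*5)² = (15 - 125/6)² = (-35/6)² = 1225/36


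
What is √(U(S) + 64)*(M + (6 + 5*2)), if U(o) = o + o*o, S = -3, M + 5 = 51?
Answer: 62*√70 ≈ 518.73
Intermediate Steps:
M = 46 (M = -5 + 51 = 46)
U(o) = o + o²
√(U(S) + 64)*(M + (6 + 5*2)) = √(-3*(1 - 3) + 64)*(46 + (6 + 5*2)) = √(-3*(-2) + 64)*(46 + (6 + 10)) = √(6 + 64)*(46 + 16) = √70*62 = 62*√70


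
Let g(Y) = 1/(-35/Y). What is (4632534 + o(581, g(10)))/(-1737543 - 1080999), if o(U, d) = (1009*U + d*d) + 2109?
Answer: -42637122/23018093 ≈ -1.8523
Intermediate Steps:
g(Y) = -Y/35
o(U, d) = 2109 + d² + 1009*U (o(U, d) = (1009*U + d²) + 2109 = (d² + 1009*U) + 2109 = 2109 + d² + 1009*U)
(4632534 + o(581, g(10)))/(-1737543 - 1080999) = (4632534 + (2109 + (-1/35*10)² + 1009*581))/(-1737543 - 1080999) = (4632534 + (2109 + (-2/7)² + 586229))/(-2818542) = (4632534 + (2109 + 4/49 + 586229))*(-1/2818542) = (4632534 + 28828566/49)*(-1/2818542) = (255822732/49)*(-1/2818542) = -42637122/23018093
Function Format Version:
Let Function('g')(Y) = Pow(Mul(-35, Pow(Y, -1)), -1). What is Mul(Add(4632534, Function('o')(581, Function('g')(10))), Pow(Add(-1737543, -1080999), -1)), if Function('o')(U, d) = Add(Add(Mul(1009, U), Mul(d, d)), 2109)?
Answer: Rational(-42637122, 23018093) ≈ -1.8523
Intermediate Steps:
Function('g')(Y) = Mul(Rational(-1, 35), Y)
Function('o')(U, d) = Add(2109, Pow(d, 2), Mul(1009, U)) (Function('o')(U, d) = Add(Add(Mul(1009, U), Pow(d, 2)), 2109) = Add(Add(Pow(d, 2), Mul(1009, U)), 2109) = Add(2109, Pow(d, 2), Mul(1009, U)))
Mul(Add(4632534, Function('o')(581, Function('g')(10))), Pow(Add(-1737543, -1080999), -1)) = Mul(Add(4632534, Add(2109, Pow(Mul(Rational(-1, 35), 10), 2), Mul(1009, 581))), Pow(Add(-1737543, -1080999), -1)) = Mul(Add(4632534, Add(2109, Pow(Rational(-2, 7), 2), 586229)), Pow(-2818542, -1)) = Mul(Add(4632534, Add(2109, Rational(4, 49), 586229)), Rational(-1, 2818542)) = Mul(Add(4632534, Rational(28828566, 49)), Rational(-1, 2818542)) = Mul(Rational(255822732, 49), Rational(-1, 2818542)) = Rational(-42637122, 23018093)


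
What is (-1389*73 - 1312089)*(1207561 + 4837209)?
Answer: -8544197768220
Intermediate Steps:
(-1389*73 - 1312089)*(1207561 + 4837209) = (-101397 - 1312089)*6044770 = -1413486*6044770 = -8544197768220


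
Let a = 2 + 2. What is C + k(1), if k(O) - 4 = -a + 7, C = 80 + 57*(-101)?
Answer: -5670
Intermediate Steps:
a = 4
C = -5677 (C = 80 - 5757 = -5677)
k(O) = 7 (k(O) = 4 + (-1*4 + 7) = 4 + (-4 + 7) = 4 + 3 = 7)
C + k(1) = -5677 + 7 = -5670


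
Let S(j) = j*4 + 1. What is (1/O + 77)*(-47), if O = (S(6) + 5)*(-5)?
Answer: -542803/150 ≈ -3618.7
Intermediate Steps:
S(j) = 1 + 4*j (S(j) = 4*j + 1 = 1 + 4*j)
O = -150 (O = ((1 + 4*6) + 5)*(-5) = ((1 + 24) + 5)*(-5) = (25 + 5)*(-5) = 30*(-5) = -150)
(1/O + 77)*(-47) = (1/(-150) + 77)*(-47) = (-1/150 + 77)*(-47) = (11549/150)*(-47) = -542803/150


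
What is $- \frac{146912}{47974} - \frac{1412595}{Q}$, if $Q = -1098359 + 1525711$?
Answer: $- \frac{65275484777}{10250892424} \approx -6.3678$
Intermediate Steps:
$Q = 427352$
$- \frac{146912}{47974} - \frac{1412595}{Q} = - \frac{146912}{47974} - \frac{1412595}{427352} = \left(-146912\right) \frac{1}{47974} - \frac{1412595}{427352} = - \frac{73456}{23987} - \frac{1412595}{427352} = - \frac{65275484777}{10250892424}$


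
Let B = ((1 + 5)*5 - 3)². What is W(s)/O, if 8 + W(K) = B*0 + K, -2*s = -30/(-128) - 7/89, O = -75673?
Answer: 92023/862066816 ≈ 0.00010675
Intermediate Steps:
B = 729 (B = (6*5 - 3)² = (30 - 3)² = 27² = 729)
s = -887/11392 (s = -(-30/(-128) - 7/89)/2 = -(-30*(-1/128) - 7*1/89)/2 = -(15/64 - 7/89)/2 = -½*887/5696 = -887/11392 ≈ -0.077862)
W(K) = -8 + K (W(K) = -8 + (729*0 + K) = -8 + (0 + K) = -8 + K)
W(s)/O = (-8 - 887/11392)/(-75673) = -92023/11392*(-1/75673) = 92023/862066816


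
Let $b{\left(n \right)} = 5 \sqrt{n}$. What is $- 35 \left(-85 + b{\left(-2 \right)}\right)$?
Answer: $2975 - 175 i \sqrt{2} \approx 2975.0 - 247.49 i$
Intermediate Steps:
$- 35 \left(-85 + b{\left(-2 \right)}\right) = - 35 \left(-85 + 5 \sqrt{-2}\right) = - 35 \left(-85 + 5 i \sqrt{2}\right) = 2975 - 175 i \sqrt{2}$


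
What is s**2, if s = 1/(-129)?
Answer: 1/16641 ≈ 6.0093e-5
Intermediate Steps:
s = -1/129 ≈ -0.0077519
s**2 = (-1/129)**2 = 1/16641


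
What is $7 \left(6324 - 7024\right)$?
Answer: $-4900$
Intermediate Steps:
$7 \left(6324 - 7024\right) = 7 \left(-700\right) = -4900$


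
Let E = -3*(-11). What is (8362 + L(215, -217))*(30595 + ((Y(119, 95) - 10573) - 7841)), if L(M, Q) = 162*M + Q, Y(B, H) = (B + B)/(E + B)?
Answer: 39789478125/76 ≈ 5.2355e+8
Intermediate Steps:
E = 33
Y(B, H) = 2*B/(33 + B) (Y(B, H) = (B + B)/(33 + B) = (2*B)/(33 + B) = 2*B/(33 + B))
L(M, Q) = Q + 162*M
(8362 + L(215, -217))*(30595 + ((Y(119, 95) - 10573) - 7841)) = (8362 + (-217 + 162*215))*(30595 + ((2*119/(33 + 119) - 10573) - 7841)) = (8362 + (-217 + 34830))*(30595 + ((2*119/152 - 10573) - 7841)) = (8362 + 34613)*(30595 + ((2*119*(1/152) - 10573) - 7841)) = 42975*(30595 + ((119/76 - 10573) - 7841)) = 42975*(30595 + (-803429/76 - 7841)) = 42975*(30595 - 1399345/76) = 42975*(925875/76) = 39789478125/76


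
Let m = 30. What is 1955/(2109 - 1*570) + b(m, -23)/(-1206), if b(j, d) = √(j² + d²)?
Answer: 1955/1539 - √1429/1206 ≈ 1.2390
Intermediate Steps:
b(j, d) = √(d² + j²)
1955/(2109 - 1*570) + b(m, -23)/(-1206) = 1955/(2109 - 1*570) + √((-23)² + 30²)/(-1206) = 1955/(2109 - 570) + √(529 + 900)*(-1/1206) = 1955/1539 + √1429*(-1/1206) = 1955*(1/1539) - √1429/1206 = 1955/1539 - √1429/1206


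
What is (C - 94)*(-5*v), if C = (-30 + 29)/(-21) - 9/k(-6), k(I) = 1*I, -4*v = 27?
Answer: -174735/56 ≈ -3120.3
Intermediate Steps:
v = -27/4 (v = -1/4*27 = -27/4 ≈ -6.7500)
k(I) = I
C = 65/42 (C = (-30 + 29)/(-21) - 9/(-6) = -1*(-1/21) - 9*(-1/6) = 1/21 + 3/2 = 65/42 ≈ 1.5476)
(C - 94)*(-5*v) = (65/42 - 94)*(-5*(-27/4)) = -3883/42*135/4 = -174735/56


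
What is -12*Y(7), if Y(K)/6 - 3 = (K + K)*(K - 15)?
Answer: 7848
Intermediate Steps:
Y(K) = 18 + 12*K*(-15 + K) (Y(K) = 18 + 6*((K + K)*(K - 15)) = 18 + 6*((2*K)*(-15 + K)) = 18 + 6*(2*K*(-15 + K)) = 18 + 12*K*(-15 + K))
-12*Y(7) = -12*(18 - 180*7 + 12*7²) = -12*(18 - 1260 + 12*49) = -12*(18 - 1260 + 588) = -12*(-654) = 7848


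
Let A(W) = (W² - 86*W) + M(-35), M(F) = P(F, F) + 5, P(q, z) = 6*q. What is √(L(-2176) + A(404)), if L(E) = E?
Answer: √126091 ≈ 355.09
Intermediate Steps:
M(F) = 5 + 6*F (M(F) = 6*F + 5 = 5 + 6*F)
A(W) = -205 + W² - 86*W (A(W) = (W² - 86*W) + (5 + 6*(-35)) = (W² - 86*W) + (5 - 210) = (W² - 86*W) - 205 = -205 + W² - 86*W)
√(L(-2176) + A(404)) = √(-2176 + (-205 + 404² - 86*404)) = √(-2176 + (-205 + 163216 - 34744)) = √(-2176 + 128267) = √126091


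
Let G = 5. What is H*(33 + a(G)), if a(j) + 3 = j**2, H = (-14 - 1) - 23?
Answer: -2090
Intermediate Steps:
H = -38 (H = -15 - 23 = -38)
a(j) = -3 + j**2
H*(33 + a(G)) = -38*(33 + (-3 + 5**2)) = -38*(33 + (-3 + 25)) = -38*(33 + 22) = -38*55 = -2090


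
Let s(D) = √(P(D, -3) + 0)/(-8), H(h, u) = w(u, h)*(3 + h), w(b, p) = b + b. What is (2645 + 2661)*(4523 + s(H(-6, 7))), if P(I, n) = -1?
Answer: 23999038 - 2653*I/4 ≈ 2.3999e+7 - 663.25*I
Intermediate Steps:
w(b, p) = 2*b
H(h, u) = 2*u*(3 + h) (H(h, u) = (2*u)*(3 + h) = 2*u*(3 + h))
s(D) = -I/8 (s(D) = √(-1 + 0)/(-8) = √(-1)*(-⅛) = I*(-⅛) = -I/8)
(2645 + 2661)*(4523 + s(H(-6, 7))) = (2645 + 2661)*(4523 - I/8) = 5306*(4523 - I/8) = 23999038 - 2653*I/4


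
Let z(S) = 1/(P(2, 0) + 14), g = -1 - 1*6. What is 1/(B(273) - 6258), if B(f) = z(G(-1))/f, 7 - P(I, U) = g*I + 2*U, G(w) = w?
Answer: -9555/59795189 ≈ -0.00015980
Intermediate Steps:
g = -7 (g = -1 - 6 = -7)
P(I, U) = 7 - 2*U + 7*I (P(I, U) = 7 - (-7*I + 2*U) = 7 + (-2*U + 7*I) = 7 - 2*U + 7*I)
z(S) = 1/35 (z(S) = 1/((7 - 2*0 + 7*2) + 14) = 1/((7 + 0 + 14) + 14) = 1/(21 + 14) = 1/35)
B(f) = 1/(35*f)
1/(B(273) - 6258) = 1/((1/35)/273 - 6258) = 1/((1/35)*(1/273) - 6258) = 1/(1/9555 - 6258) = 1/(-59795189/9555) = -9555/59795189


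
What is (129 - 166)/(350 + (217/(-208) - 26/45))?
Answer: -346320/3260827 ≈ -0.10621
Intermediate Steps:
(129 - 166)/(350 + (217/(-208) - 26/45)) = -37/(350 + (217*(-1/208) - 26*1/45)) = -37/(350 + (-217/208 - 26/45)) = -37/(350 - 15173/9360) = -37/3260827/9360 = -37*9360/3260827 = -346320/3260827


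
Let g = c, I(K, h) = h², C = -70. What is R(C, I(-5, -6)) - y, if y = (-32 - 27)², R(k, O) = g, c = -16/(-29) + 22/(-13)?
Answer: -1312767/377 ≈ -3482.1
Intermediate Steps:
c = -430/377 (c = -16*(-1/29) + 22*(-1/13) = 16/29 - 22/13 = -430/377 ≈ -1.1406)
g = -430/377 ≈ -1.1406
R(k, O) = -430/377
y = 3481 (y = (-59)² = 3481)
R(C, I(-5, -6)) - y = -430/377 - 1*3481 = -430/377 - 3481 = -1312767/377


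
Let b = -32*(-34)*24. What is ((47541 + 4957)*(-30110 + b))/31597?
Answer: -209887004/31597 ≈ -6642.6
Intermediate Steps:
b = 26112 (b = 1088*24 = 26112)
((47541 + 4957)*(-30110 + b))/31597 = ((47541 + 4957)*(-30110 + 26112))/31597 = (52498*(-3998))*(1/31597) = -209887004*1/31597 = -209887004/31597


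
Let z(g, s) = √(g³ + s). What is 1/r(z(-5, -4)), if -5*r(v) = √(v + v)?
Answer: 5*√2*129^(¾)*I^(3/2)/258 ≈ -0.74181 + 0.74181*I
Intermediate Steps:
z(g, s) = √(s + g³)
r(v) = -√2*√v/5 (r(v) = -√(v + v)/5 = -√2*√v/5)
1/r(z(-5, -4)) = 1/(-√2*√(√(-4 + (-5)³))/5) = 1/(-√2*√(√(-4 - 125))/5) = 1/(-√2*√(√(-129))/5) = 1/(-√2*√(I*√129)/5) = 1/(-√2*129^(¼)*√I/5) = 5*√2*129^(¾)*I^(3/2)/258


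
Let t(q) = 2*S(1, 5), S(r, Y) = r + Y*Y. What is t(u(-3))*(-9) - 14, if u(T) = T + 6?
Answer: -482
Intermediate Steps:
u(T) = 6 + T
S(r, Y) = r + Y²
t(q) = 52 (t(q) = 2*(1 + 5²) = 2*(1 + 25) = 2*26 = 52)
t(u(-3))*(-9) - 14 = 52*(-9) - 14 = -468 - 14 = -482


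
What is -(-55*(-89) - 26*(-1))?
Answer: -4921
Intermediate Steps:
-(-55*(-89) - 26*(-1)) = -(4895 + 26) = -1*4921 = -4921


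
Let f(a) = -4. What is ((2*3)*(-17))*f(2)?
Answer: 408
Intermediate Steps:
((2*3)*(-17))*f(2) = ((2*3)*(-17))*(-4) = (6*(-17))*(-4) = -102*(-4) = 408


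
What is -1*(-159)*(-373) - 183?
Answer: -59490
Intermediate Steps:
-1*(-159)*(-373) - 183 = 159*(-373) - 183 = -59307 - 183 = -59490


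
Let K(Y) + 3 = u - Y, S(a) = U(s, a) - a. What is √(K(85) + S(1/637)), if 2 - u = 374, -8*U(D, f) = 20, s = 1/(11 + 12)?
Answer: I*√15319902/182 ≈ 21.506*I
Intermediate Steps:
s = 1/23 ≈ 0.043478
U(D, f) = -5/2 (U(D, f) = -⅛*20 = -5/2)
u = -372 (u = 2 - 1*374 = 2 - 374 = -372)
S(a) = -5/2 - a
K(Y) = -375 - Y (K(Y) = -3 + (-372 - Y) = -375 - Y)
√(K(85) + S(1/637)) = √((-375 - 1*85) + (-5/2 - 1/637)) = √((-375 - 85) + (-5/2 - 1*1/637)) = √(-460 + (-5/2 - 1/637)) = √(-460 - 3187/1274) = √(-589227/1274) = I*√15319902/182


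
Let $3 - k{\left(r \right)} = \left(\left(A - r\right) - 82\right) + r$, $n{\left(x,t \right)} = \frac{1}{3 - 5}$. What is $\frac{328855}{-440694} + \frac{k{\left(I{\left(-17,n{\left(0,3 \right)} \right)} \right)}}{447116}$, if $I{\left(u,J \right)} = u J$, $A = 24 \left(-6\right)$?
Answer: $- \frac{73467706627}{98520669252} \approx -0.74571$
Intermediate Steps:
$n{\left(x,t \right)} = - \frac{1}{2}$ ($n{\left(x,t \right)} = \frac{1}{-2} = - \frac{1}{2}$)
$A = -144$
$I{\left(u,J \right)} = J u$
$k{\left(r \right)} = 229$ ($k{\left(r \right)} = 3 - \left(\left(\left(-144 - r\right) - 82\right) + r\right) = 3 - \left(\left(-226 - r\right) + r\right) = 3 - -226 = 3 + 226 = 229$)
$\frac{328855}{-440694} + \frac{k{\left(I{\left(-17,n{\left(0,3 \right)} \right)} \right)}}{447116} = \frac{328855}{-440694} + \frac{229}{447116} = 328855 \left(- \frac{1}{440694}\right) + 229 \cdot \frac{1}{447116} = - \frac{328855}{440694} + \frac{229}{447116} = - \frac{73467706627}{98520669252}$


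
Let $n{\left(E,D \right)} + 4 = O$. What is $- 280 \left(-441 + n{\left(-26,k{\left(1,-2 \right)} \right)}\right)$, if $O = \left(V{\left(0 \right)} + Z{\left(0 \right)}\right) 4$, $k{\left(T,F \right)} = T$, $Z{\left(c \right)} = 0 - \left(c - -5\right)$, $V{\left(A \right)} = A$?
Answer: $130200$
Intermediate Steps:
$Z{\left(c \right)} = -5 - c$ ($Z{\left(c \right)} = 0 - \left(c + 5\right) = 0 - \left(5 + c\right) = -5 - c$)
$O = -20$ ($O = \left(0 - 5\right) 4 = \left(-5\right) 4 = -20$)
$n{\left(E,D \right)} = -24$ ($n{\left(E,D \right)} = -4 - 20 = -24$)
$- 280 \left(-441 + n{\left(-26,k{\left(1,-2 \right)} \right)}\right) = - 280 \left(-441 - 24\right) = \left(-280\right) \left(-465\right) = 130200$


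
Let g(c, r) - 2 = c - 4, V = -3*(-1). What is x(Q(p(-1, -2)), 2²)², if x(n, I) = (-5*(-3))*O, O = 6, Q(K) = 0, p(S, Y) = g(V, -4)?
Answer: 8100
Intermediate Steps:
V = 3
g(c, r) = -2 + c (g(c, r) = 2 + (c - 4) = 2 + (-4 + c) = -2 + c)
p(S, Y) = 1 (p(S, Y) = -2 + 3 = 1)
x(n, I) = 90 (x(n, I) = -5*(-3)*6 = 15*6 = 90)
x(Q(p(-1, -2)), 2²)² = 90² = 8100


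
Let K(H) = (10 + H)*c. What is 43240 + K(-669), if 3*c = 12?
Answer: 40604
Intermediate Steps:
c = 4 (c = (⅓)*12 = 4)
K(H) = 40 + 4*H (K(H) = (10 + H)*4 = 40 + 4*H)
43240 + K(-669) = 43240 + (40 + 4*(-669)) = 43240 + (40 - 2676) = 43240 - 2636 = 40604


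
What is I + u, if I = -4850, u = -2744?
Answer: -7594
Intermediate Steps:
I + u = -4850 - 2744 = -7594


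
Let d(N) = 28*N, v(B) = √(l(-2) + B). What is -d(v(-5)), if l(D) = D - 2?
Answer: -84*I ≈ -84.0*I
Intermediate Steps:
l(D) = -2 + D
v(B) = √(-4 + B) (v(B) = √((-2 - 2) + B) = √(-4 + B))
-d(v(-5)) = -28*√(-4 - 5) = -28*√(-9) = -28*3*I = -84*I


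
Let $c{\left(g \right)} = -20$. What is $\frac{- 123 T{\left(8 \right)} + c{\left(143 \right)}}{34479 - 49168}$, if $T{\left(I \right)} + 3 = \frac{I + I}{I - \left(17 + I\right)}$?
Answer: $- \frac{7901}{249713} \approx -0.03164$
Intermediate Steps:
$T{\left(I \right)} = -3 - \frac{2 I}{17}$ ($T{\left(I \right)} = -3 + \frac{I + I}{I - \left(17 + I\right)} = -3 + \frac{2 I}{-17} = -3 + 2 I \left(- \frac{1}{17}\right) = -3 - \frac{2 I}{17}$)
$\frac{- 123 T{\left(8 \right)} + c{\left(143 \right)}}{34479 - 49168} = \frac{- 123 \left(-3 - \frac{16}{17}\right) - 20}{34479 - 49168} = \frac{- 123 \left(-3 - \frac{16}{17}\right) - 20}{-14689} = \left(\left(-123\right) \left(- \frac{67}{17}\right) - 20\right) \left(- \frac{1}{14689}\right) = \left(\frac{8241}{17} - 20\right) \left(- \frac{1}{14689}\right) = \frac{7901}{17} \left(- \frac{1}{14689}\right) = - \frac{7901}{249713}$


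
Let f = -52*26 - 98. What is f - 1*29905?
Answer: -31355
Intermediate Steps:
f = -1450 (f = -1352 - 98 = -1450)
f - 1*29905 = -1450 - 1*29905 = -1450 - 29905 = -31355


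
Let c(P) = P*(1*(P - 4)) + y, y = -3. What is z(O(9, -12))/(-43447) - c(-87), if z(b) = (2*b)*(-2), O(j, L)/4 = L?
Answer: -343839750/43447 ≈ -7914.0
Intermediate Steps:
O(j, L) = 4*L
z(b) = -4*b
c(P) = -3 + P*(-4 + P) (c(P) = P*(1*(P - 4)) - 3 = P*(1*(-4 + P)) - 3 = P*(-4 + P) - 3 = -3 + P*(-4 + P))
z(O(9, -12))/(-43447) - c(-87) = -16*(-12)/(-43447) - (-3 + (-87)² - 4*(-87)) = -4*(-48)*(-1/43447) - (-3 + 7569 + 348) = 192*(-1/43447) - 1*7914 = -192/43447 - 7914 = -343839750/43447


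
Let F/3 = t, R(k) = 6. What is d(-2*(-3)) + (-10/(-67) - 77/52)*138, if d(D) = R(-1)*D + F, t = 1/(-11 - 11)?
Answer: -1416891/9581 ≈ -147.89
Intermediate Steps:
t = -1/22 (t = 1/(-22) = -1/22 ≈ -0.045455)
F = -3/22 (F = 3*(-1/22) = -3/22 ≈ -0.13636)
d(D) = -3/22 + 6*D (d(D) = 6*D - 3/22 = -3/22 + 6*D)
d(-2*(-3)) + (-10/(-67) - 77/52)*138 = (-3/22 + 6*(-2*(-3))) + (-10/(-67) - 77/52)*138 = (-3/22 + 6*6) + (-10*(-1/67) - 77*1/52)*138 = (-3/22 + 36) + (10/67 - 77/52)*138 = 789/22 - 4639/3484*138 = 789/22 - 320091/1742 = -1416891/9581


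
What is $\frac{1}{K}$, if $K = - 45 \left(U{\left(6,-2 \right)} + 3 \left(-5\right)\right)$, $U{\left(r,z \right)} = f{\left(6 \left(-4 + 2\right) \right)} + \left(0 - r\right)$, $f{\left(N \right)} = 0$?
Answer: $\frac{1}{945} \approx 0.0010582$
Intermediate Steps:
$U{\left(r,z \right)} = - r$ ($U{\left(r,z \right)} = 0 + \left(0 - r\right) = 0 - r = - r$)
$K = 945$ ($K = - 45 \left(\left(-1\right) 6 + 3 \left(-5\right)\right) = - 45 \left(-6 - 15\right) = \left(-45\right) \left(-21\right) = 945$)
$\frac{1}{K} = \frac{1}{945}$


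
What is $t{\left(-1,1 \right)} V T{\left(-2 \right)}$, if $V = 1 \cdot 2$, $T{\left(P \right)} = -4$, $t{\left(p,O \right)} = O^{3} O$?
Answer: $-8$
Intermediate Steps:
$t{\left(p,O \right)} = O^{4}$
$V = 2$
$t{\left(-1,1 \right)} V T{\left(-2 \right)} = 1^{4} \cdot 2 \left(-4\right) = 1 \cdot 2 \left(-4\right) = 2 \left(-4\right) = -8$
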